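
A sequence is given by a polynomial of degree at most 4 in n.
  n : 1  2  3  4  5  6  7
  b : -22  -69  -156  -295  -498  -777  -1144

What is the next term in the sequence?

-1611

-47  -87  -139  -203  -279  -367
-40  -52  -64  -76  -88
-12  -12  -12  -12
Third differences constant at -12.
-88 − 12 = -100;  -367 − 100 = -467;  -1144 − 467 = -1611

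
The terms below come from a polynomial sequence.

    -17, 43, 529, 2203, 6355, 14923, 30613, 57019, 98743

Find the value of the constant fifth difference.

Δ: 60, 486, 1674, 4152, 8568, 15690, 26406, 41724
Δ²: 426, 1188, 2478, 4416, 7122, 10716, 15318
Δ³: 762, 1290, 1938, 2706, 3594, 4602
Δ⁴: 528, 648, 768, 888, 1008
Δ⁵: 120, 120, 120, 120

120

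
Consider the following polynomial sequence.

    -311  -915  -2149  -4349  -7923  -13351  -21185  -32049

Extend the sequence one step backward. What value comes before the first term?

-73

-604  -1234  -2200  -3574  -5428  -7834  -10864
-630  -966  -1374  -1854  -2406  -3030
-336  -408  -480  -552  -624
-72  -72  -72  -72
The fourth differences are constant at -72.
Work back: -336 + 72 = -264;  -630 + 264 = -366;  -604 + 366 = -238;  -311 + 238 = -73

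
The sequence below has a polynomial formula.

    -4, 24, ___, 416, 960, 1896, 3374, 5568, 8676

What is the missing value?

138

Using the last 6 terms:
First differences: 544, 936, 1478, 2194, 3108
Second differences: 392, 542, 716, 914
Third differences: 150, 174, 198
Fourth differences: 24, 24
Constant fourth difference = 24.
Extend backward: 150 − 24 = 126;  392 − 126 = 266;  544 − 266 = 278;  416 − 278 = 138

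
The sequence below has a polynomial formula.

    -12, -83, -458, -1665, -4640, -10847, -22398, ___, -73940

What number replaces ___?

-42173

Using the first 7 terms:
-71  -375  -1207  -2975  -6207  -11551
-304  -832  -1768  -3232  -5344
-528  -936  -1464  -2112
-408  -528  -648
-120  -120
Constant fifth difference = -120.
Extend forward: -648 − 120 = -768;  -2112 − 768 = -2880;  -5344 − 2880 = -8224;  -11551 − 8224 = -19775;  -22398 − 19775 = -42173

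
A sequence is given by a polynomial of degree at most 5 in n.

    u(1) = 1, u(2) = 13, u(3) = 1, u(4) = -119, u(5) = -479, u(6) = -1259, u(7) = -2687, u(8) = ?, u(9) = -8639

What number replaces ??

-5039

Using the first 7 terms:
Δ: 12  -12  -120  -360  -780  -1428
Δ²: -24  -108  -240  -420  -648
Δ³: -84  -132  -180  -228
Δ⁴: -48  -48  -48
Constant fourth difference = -48.
Extend forward: -228 − 48 = -276;  -648 − 276 = -924;  -1428 − 924 = -2352;  -2687 − 2352 = -5039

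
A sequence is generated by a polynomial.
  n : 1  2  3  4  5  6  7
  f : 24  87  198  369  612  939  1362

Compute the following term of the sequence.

D1: 63, 111, 171, 243, 327, 423
D2: 48, 60, 72, 84, 96
D3: 12, 12, 12, 12
The third differences are constant (12).
96 + 12 = 108;  423 + 108 = 531;  1362 + 531 = 1893

1893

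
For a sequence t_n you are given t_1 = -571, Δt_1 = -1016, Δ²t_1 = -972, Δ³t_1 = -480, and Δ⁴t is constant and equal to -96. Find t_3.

-3575

Build the table forward from the leading diagonal:
D4: -96  -96  -96
D3: -480  -576  -672
D2: -972  -1452  -2028
D1: -1016  -1988  -3440
t: -571  -1587  -3575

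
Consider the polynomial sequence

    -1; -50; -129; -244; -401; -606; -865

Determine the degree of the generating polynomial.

3

-49, -79, -115, -157, -205, -259
-30, -36, -42, -48, -54
-6, -6, -6, -6
The third differences are constant, so the polynomial has degree 3.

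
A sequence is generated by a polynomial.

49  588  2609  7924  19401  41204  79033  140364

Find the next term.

234689

D1: 539, 2021, 5315, 11477, 21803, 37829, 61331
D2: 1482, 3294, 6162, 10326, 16026, 23502
D3: 1812, 2868, 4164, 5700, 7476
D4: 1056, 1296, 1536, 1776
D5: 240, 240, 240
The fifth differences are constant (240).
1776 + 240 = 2016;  7476 + 2016 = 9492;  23502 + 9492 = 32994;  61331 + 32994 = 94325;  140364 + 94325 = 234689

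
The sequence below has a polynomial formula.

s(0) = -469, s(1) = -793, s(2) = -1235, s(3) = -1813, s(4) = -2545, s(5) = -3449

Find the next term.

-324, -442, -578, -732, -904
-118, -136, -154, -172
-18, -18, -18
Third differences constant at -18.
-172 − 18 = -190;  -904 − 190 = -1094;  -3449 − 1094 = -4543

-4543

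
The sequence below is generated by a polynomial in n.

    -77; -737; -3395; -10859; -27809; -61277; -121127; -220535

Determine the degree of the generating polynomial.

5

First differences: -660, -2658, -7464, -16950, -33468, -59850, -99408
Second differences: -1998, -4806, -9486, -16518, -26382, -39558
Third differences: -2808, -4680, -7032, -9864, -13176
Fourth differences: -1872, -2352, -2832, -3312
Fifth differences: -480, -480, -480
The fifth differences are constant, so the polynomial has degree 5.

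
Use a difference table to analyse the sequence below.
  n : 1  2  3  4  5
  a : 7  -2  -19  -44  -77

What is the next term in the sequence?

-9  -17  -25  -33
-8  -8  -8
Second differences constant at -8.
-33 − 8 = -41;  -77 − 41 = -118

-118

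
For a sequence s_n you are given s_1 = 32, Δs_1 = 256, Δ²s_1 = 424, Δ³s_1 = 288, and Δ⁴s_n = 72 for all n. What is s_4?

Build the table forward from the leading diagonal:
D4: 72  72  72  72
D3: 288  360  432  504
D2: 424  712  1072  1504
D1: 256  680  1392  2464
s: 32  288  968  2360

2360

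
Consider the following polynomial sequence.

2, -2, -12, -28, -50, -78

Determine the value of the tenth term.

-250

-4 , -10 , -16 , -22 , -28
-6 , -6 , -6 , -6
Constant second difference = -6, so extend:
-28 − 6 = -34;  -78 − 34 = -112
-34 − 6 = -40;  -112 − 40 = -152
-40 − 6 = -46;  -152 − 46 = -198
-46 − 6 = -52;  -198 − 52 = -250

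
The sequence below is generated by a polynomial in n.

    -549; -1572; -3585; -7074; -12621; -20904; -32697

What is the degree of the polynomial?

-1023, -2013, -3489, -5547, -8283, -11793
-990, -1476, -2058, -2736, -3510
-486, -582, -678, -774
-96, -96, -96
The fourth differences are constant, so the polynomial has degree 4.

4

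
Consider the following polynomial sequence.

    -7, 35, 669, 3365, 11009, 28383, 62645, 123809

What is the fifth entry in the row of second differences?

First differences: 42, 634, 2696, 7644, 17374, 34262, 61164
Second differences: 592, 2062, 4948, 9730, 16888, 26902
Third differences: 1470, 2886, 4782, 7158, 10014
Fourth differences: 1416, 1896, 2376, 2856
Fifth differences: 480, 480, 480

16888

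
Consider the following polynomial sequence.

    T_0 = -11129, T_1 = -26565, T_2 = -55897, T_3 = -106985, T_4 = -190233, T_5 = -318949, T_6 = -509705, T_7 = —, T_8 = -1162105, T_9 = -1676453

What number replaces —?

-782697

Using the first 7 terms:
Δ: -15436, -29332, -51088, -83248, -128716, -190756
Δ²: -13896, -21756, -32160, -45468, -62040
Δ³: -7860, -10404, -13308, -16572
Δ⁴: -2544, -2904, -3264
Δ⁵: -360, -360
Constant fifth difference = -360.
Extend forward: -3264 − 360 = -3624;  -16572 − 3624 = -20196;  -62040 − 20196 = -82236;  -190756 − 82236 = -272992;  -509705 − 272992 = -782697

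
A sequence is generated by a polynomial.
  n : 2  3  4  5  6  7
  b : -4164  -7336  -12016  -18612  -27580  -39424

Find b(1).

Δ: -3172, -4680, -6596, -8968, -11844
Δ²: -1508, -1916, -2372, -2876
Δ³: -408, -456, -504
Δ⁴: -48, -48
The fourth differences are constant at -48.
Work back: -408 + 48 = -360;  -1508 + 360 = -1148;  -3172 + 1148 = -2024;  -4164 + 2024 = -2140

-2140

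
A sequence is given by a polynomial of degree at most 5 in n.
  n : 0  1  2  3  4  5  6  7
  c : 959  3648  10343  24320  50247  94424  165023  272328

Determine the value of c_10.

First differences: 2689 , 6695 , 13977 , 25927 , 44177 , 70599 , 107305
Second differences: 4006 , 7282 , 11950 , 18250 , 26422 , 36706
Third differences: 3276 , 4668 , 6300 , 8172 , 10284
Fourth differences: 1392 , 1632 , 1872 , 2112
Fifth differences: 240 , 240 , 240
The fifth differences are constant (240).
2112 + 240 = 2352;  10284 + 2352 = 12636;  36706 + 12636 = 49342;  107305 + 49342 = 156647;  272328 + 156647 = 428975
2352 + 240 = 2592;  12636 + 2592 = 15228;  49342 + 15228 = 64570;  156647 + 64570 = 221217;  428975 + 221217 = 650192
2592 + 240 = 2832;  15228 + 2832 = 18060;  64570 + 18060 = 82630;  221217 + 82630 = 303847;  650192 + 303847 = 954039

954039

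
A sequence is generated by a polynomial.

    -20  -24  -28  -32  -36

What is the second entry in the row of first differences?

D1: -4, -4, -4, -4

-4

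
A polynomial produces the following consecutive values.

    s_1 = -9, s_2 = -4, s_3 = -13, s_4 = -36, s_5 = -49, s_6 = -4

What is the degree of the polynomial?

Δ: 5, -9, -23, -13, 45
Δ²: -14, -14, 10, 58
Δ³: 0, 24, 48
Δ⁴: 24, 24
The fourth differences are constant, so the polynomial has degree 4.

4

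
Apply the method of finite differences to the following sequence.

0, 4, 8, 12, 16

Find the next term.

20

D1: 4  4  4  4
The first differences are constant (4).
16 + 4 = 20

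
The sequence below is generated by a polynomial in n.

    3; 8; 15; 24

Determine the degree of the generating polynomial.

2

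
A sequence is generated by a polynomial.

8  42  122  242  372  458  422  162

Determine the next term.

-448

D1: 34  80  120  130  86  -36  -260
D2: 46  40  10  -44  -122  -224
D3: -6  -30  -54  -78  -102
D4: -24  -24  -24  -24
Constant fourth difference = -24, so extend:
-102 − 24 = -126;  -224 − 126 = -350;  -260 − 350 = -610;  162 − 610 = -448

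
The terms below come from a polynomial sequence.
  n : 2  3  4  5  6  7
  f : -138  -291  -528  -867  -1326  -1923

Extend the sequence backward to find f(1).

Δ: -153  -237  -339  -459  -597
Δ²: -84  -102  -120  -138
Δ³: -18  -18  -18
The third differences are constant at -18.
Work back: -84 + 18 = -66;  -153 + 66 = -87;  -138 + 87 = -51

-51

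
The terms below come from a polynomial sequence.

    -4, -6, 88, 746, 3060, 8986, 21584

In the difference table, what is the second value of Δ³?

1092

D1: -2, 94, 658, 2314, 5926, 12598
D2: 96, 564, 1656, 3612, 6672
D3: 468, 1092, 1956, 3060
D4: 624, 864, 1104
D5: 240, 240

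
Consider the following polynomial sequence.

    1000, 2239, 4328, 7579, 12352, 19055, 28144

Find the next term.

First differences: 1239, 2089, 3251, 4773, 6703, 9089
Second differences: 850, 1162, 1522, 1930, 2386
Third differences: 312, 360, 408, 456
Fourth differences: 48, 48, 48
Constant fourth difference = 48, so extend:
456 + 48 = 504;  2386 + 504 = 2890;  9089 + 2890 = 11979;  28144 + 11979 = 40123

40123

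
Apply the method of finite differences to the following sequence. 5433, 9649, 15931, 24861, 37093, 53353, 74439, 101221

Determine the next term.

D1: 4216, 6282, 8930, 12232, 16260, 21086, 26782
D2: 2066, 2648, 3302, 4028, 4826, 5696
D3: 582, 654, 726, 798, 870
D4: 72, 72, 72, 72
The fourth differences are constant (72).
870 + 72 = 942;  5696 + 942 = 6638;  26782 + 6638 = 33420;  101221 + 33420 = 134641

134641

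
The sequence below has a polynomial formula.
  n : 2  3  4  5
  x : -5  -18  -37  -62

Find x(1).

2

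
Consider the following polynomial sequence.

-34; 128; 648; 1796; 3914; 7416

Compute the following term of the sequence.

D1: 162, 520, 1148, 2118, 3502
D2: 358, 628, 970, 1384
D3: 270, 342, 414
D4: 72, 72
Constant fourth difference = 72, so extend:
414 + 72 = 486;  1384 + 486 = 1870;  3502 + 1870 = 5372;  7416 + 5372 = 12788

12788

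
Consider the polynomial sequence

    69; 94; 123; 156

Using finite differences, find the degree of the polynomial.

2

First differences: 25, 29, 33
Second differences: 4, 4
The second differences are constant, so the polynomial has degree 2.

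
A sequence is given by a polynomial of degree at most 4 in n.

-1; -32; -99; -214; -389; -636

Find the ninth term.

-1929

-31 , -67 , -115 , -175 , -247
-36 , -48 , -60 , -72
-12 , -12 , -12
Third differences constant at -12.
-72 − 12 = -84;  -247 − 84 = -331;  -636 − 331 = -967
-84 − 12 = -96;  -331 − 96 = -427;  -967 − 427 = -1394
-96 − 12 = -108;  -427 − 108 = -535;  -1394 − 535 = -1929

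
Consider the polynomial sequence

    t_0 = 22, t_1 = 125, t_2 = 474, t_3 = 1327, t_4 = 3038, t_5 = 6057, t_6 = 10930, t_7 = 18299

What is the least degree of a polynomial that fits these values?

D1: 103, 349, 853, 1711, 3019, 4873, 7369
D2: 246, 504, 858, 1308, 1854, 2496
D3: 258, 354, 450, 546, 642
D4: 96, 96, 96, 96
The fourth differences are constant, so the polynomial has degree 4.

4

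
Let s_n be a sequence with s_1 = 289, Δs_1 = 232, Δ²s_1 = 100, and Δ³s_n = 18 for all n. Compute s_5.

1889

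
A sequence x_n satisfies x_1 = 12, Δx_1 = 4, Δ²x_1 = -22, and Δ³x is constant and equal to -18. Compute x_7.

Build the table forward from the leading diagonal:
Third differences: -18  -18  -18  -18  -18  -18  -18
Second differences: -22  -40  -58  -76  -94  -112  -130
First differences: 4  -18  -58  -116  -192  -286  -398
x: 12  16  -2  -60  -176  -368  -654

-654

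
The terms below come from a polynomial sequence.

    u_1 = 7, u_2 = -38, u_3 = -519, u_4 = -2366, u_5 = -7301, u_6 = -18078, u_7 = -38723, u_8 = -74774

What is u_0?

-6

First differences: -45, -481, -1847, -4935, -10777, -20645, -36051
Second differences: -436, -1366, -3088, -5842, -9868, -15406
Third differences: -930, -1722, -2754, -4026, -5538
Fourth differences: -792, -1032, -1272, -1512
Fifth differences: -240, -240, -240
The fifth differences are constant at -240.
Work back: -792 + 240 = -552;  -930 + 552 = -378;  -436 + 378 = -58;  -45 + 58 = 13;  7 − 13 = -6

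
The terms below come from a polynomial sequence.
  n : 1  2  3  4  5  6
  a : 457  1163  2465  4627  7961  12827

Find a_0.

131

First differences: 706  1302  2162  3334  4866
Second differences: 596  860  1172  1532
Third differences: 264  312  360
Fourth differences: 48  48
The fourth differences are constant at 48.
Work back: 264 − 48 = 216;  596 − 216 = 380;  706 − 380 = 326;  457 − 326 = 131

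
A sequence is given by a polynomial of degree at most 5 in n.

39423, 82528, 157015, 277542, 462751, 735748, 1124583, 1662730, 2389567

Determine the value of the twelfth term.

6194638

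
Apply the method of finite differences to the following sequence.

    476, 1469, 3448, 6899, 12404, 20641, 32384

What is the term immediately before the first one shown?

993  1979  3451  5505  8237  11743
986  1472  2054  2732  3506
486  582  678  774
96  96  96
The fourth differences are constant at 96.
Work back: 486 − 96 = 390;  986 − 390 = 596;  993 − 596 = 397;  476 − 397 = 79

79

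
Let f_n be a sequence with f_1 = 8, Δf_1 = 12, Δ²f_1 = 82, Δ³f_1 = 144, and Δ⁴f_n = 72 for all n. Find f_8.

9374

Build the table forward from the leading diagonal:
D4: 72  72  72  72  72  72  72  72
D3: 144  216  288  360  432  504  576  648
D2: 82  226  442  730  1090  1522  2026  2602
D1: 12  94  320  762  1492  2582  4104  6130
f: 8  20  114  434  1196  2688  5270  9374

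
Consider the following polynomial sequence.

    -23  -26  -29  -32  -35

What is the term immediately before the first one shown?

Δ: -3  -3  -3  -3
The first differences are constant at -3.
Work back: -23 + 3 = -20

-20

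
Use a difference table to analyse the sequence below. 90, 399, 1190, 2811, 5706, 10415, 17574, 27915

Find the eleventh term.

D1: 309, 791, 1621, 2895, 4709, 7159, 10341
D2: 482, 830, 1274, 1814, 2450, 3182
D3: 348, 444, 540, 636, 732
D4: 96, 96, 96, 96
Fourth differences constant at 96.
732 + 96 = 828;  3182 + 828 = 4010;  10341 + 4010 = 14351;  27915 + 14351 = 42266
828 + 96 = 924;  4010 + 924 = 4934;  14351 + 4934 = 19285;  42266 + 19285 = 61551
924 + 96 = 1020;  4934 + 1020 = 5954;  19285 + 5954 = 25239;  61551 + 25239 = 86790

86790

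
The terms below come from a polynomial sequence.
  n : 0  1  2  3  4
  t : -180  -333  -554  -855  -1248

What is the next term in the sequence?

First differences: -153, -221, -301, -393
Second differences: -68, -80, -92
Third differences: -12, -12
The third differences are constant (-12).
-92 − 12 = -104;  -393 − 104 = -497;  -1248 − 497 = -1745

-1745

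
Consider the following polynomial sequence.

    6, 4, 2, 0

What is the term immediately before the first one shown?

8

-2  -2  -2
The first differences are constant at -2.
Work back: 6 + 2 = 8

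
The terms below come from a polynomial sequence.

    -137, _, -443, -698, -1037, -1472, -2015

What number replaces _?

-260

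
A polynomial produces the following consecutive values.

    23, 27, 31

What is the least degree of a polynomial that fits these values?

1

Δ: 4, 4
The first differences are constant, so the polynomial has degree 1.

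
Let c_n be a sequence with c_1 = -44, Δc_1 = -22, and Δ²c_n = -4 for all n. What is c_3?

-92

Build the table forward from the leading diagonal:
D2: -4  -4  -4
D1: -22  -26  -30
c: -44  -66  -92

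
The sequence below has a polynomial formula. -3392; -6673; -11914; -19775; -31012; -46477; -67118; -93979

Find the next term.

-3281 , -5241 , -7861 , -11237 , -15465 , -20641 , -26861
-1960 , -2620 , -3376 , -4228 , -5176 , -6220
-660 , -756 , -852 , -948 , -1044
-96 , -96 , -96 , -96
Constant fourth difference = -96, so extend:
-1044 − 96 = -1140;  -6220 − 1140 = -7360;  -26861 − 7360 = -34221;  -93979 − 34221 = -128200

-128200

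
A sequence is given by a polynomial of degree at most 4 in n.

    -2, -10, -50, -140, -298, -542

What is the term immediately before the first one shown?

-8

Δ: -8, -40, -90, -158, -244
Δ²: -32, -50, -68, -86
Δ³: -18, -18, -18
The third differences are constant at -18.
Work back: -32 + 18 = -14;  -8 + 14 = 6;  -2 − 6 = -8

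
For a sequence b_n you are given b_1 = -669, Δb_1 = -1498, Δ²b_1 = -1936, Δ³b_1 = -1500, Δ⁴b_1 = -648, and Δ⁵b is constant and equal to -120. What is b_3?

-5601

Build the table forward from the leading diagonal:
D5: -120  -120  -120
D4: -648  -768  -888
D3: -1500  -2148  -2916
D2: -1936  -3436  -5584
D1: -1498  -3434  -6870
b: -669  -2167  -5601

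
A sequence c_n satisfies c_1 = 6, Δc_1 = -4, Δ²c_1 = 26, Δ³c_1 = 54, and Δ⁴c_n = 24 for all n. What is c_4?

Build the table forward from the leading diagonal:
Fourth differences: 24, 24, 24, 24
Third differences: 54, 78, 102, 126
Second differences: 26, 80, 158, 260
First differences: -4, 22, 102, 260
c: 6, 2, 24, 126

126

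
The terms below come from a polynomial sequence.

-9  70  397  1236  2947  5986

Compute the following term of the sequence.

10905

First differences: 79 , 327 , 839 , 1711 , 3039
Second differences: 248 , 512 , 872 , 1328
Third differences: 264 , 360 , 456
Fourth differences: 96 , 96
The fourth differences are constant (96).
456 + 96 = 552;  1328 + 552 = 1880;  3039 + 1880 = 4919;  5986 + 4919 = 10905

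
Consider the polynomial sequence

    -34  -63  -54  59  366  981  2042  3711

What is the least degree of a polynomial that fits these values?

-29, 9, 113, 307, 615, 1061, 1669
38, 104, 194, 308, 446, 608
66, 90, 114, 138, 162
24, 24, 24, 24
The fourth differences are constant, so the polynomial has degree 4.

4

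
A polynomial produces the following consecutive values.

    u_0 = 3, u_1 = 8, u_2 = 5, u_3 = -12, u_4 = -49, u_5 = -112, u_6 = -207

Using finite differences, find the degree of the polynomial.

D1: 5, -3, -17, -37, -63, -95
D2: -8, -14, -20, -26, -32
D3: -6, -6, -6, -6
The third differences are constant, so the polynomial has degree 3.

3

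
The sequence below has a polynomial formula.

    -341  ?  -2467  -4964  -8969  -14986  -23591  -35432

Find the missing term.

Using the last 6 terms:
First differences: -2497, -4005, -6017, -8605, -11841
Second differences: -1508, -2012, -2588, -3236
Third differences: -504, -576, -648
Fourth differences: -72, -72
Constant fourth difference = -72.
Extend backward: -504 + 72 = -432;  -1508 + 432 = -1076;  -2497 + 1076 = -1421;  -2467 + 1421 = -1046

-1046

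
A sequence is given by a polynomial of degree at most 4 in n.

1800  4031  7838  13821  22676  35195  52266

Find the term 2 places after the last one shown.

104096

D1: 2231, 3807, 5983, 8855, 12519, 17071
D2: 1576, 2176, 2872, 3664, 4552
D3: 600, 696, 792, 888
D4: 96, 96, 96
Constant fourth difference = 96, so extend:
888 + 96 = 984;  4552 + 984 = 5536;  17071 + 5536 = 22607;  52266 + 22607 = 74873
984 + 96 = 1080;  5536 + 1080 = 6616;  22607 + 6616 = 29223;  74873 + 29223 = 104096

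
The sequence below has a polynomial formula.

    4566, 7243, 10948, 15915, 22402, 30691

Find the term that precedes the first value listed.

First differences: 2677  3705  4967  6487  8289
Second differences: 1028  1262  1520  1802
Third differences: 234  258  282
Fourth differences: 24  24
The fourth differences are constant at 24.
Work back: 234 − 24 = 210;  1028 − 210 = 818;  2677 − 818 = 1859;  4566 − 1859 = 2707

2707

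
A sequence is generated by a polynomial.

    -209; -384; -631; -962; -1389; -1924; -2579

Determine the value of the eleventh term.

-6639

-175 , -247 , -331 , -427 , -535 , -655
-72 , -84 , -96 , -108 , -120
-12 , -12 , -12 , -12
The third differences are constant (-12).
-120 − 12 = -132;  -655 − 132 = -787;  -2579 − 787 = -3366
-132 − 12 = -144;  -787 − 144 = -931;  -3366 − 931 = -4297
-144 − 12 = -156;  -931 − 156 = -1087;  -4297 − 1087 = -5384
-156 − 12 = -168;  -1087 − 168 = -1255;  -5384 − 1255 = -6639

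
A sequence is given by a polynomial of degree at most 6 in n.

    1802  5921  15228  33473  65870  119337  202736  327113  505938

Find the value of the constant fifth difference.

240

D1: 4119, 9307, 18245, 32397, 53467, 83399, 124377, 178825
D2: 5188, 8938, 14152, 21070, 29932, 40978, 54448
D3: 3750, 5214, 6918, 8862, 11046, 13470
D4: 1464, 1704, 1944, 2184, 2424
D5: 240, 240, 240, 240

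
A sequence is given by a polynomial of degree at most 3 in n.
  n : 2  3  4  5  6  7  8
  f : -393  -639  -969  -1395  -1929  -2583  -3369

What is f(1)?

First differences: -246, -330, -426, -534, -654, -786
Second differences: -84, -96, -108, -120, -132
Third differences: -12, -12, -12, -12
The third differences are constant at -12.
Work back: -84 + 12 = -72;  -246 + 72 = -174;  -393 + 174 = -219

-219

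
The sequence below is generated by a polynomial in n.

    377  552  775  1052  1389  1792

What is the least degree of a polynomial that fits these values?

3

First differences: 175, 223, 277, 337, 403
Second differences: 48, 54, 60, 66
Third differences: 6, 6, 6
The third differences are constant, so the polynomial has degree 3.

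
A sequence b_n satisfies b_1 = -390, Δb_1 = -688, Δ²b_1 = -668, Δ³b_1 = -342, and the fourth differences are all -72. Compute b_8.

-33724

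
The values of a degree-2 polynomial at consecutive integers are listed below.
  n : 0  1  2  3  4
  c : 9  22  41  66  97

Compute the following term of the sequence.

134

First differences: 13, 19, 25, 31
Second differences: 6, 6, 6
Constant second difference = 6, so extend:
31 + 6 = 37;  97 + 37 = 134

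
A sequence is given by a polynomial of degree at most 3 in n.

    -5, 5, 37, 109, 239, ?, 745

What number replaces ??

Using the first 5 terms:
Δ: 10  32  72  130
Δ²: 22  40  58
Δ³: 18  18
Constant third difference = 18.
Extend forward: 58 + 18 = 76;  130 + 76 = 206;  239 + 206 = 445

445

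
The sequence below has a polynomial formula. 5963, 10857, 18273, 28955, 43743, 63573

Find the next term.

89477

4894 , 7416 , 10682 , 14788 , 19830
2522 , 3266 , 4106 , 5042
744 , 840 , 936
96 , 96
Fourth differences constant at 96.
936 + 96 = 1032;  5042 + 1032 = 6074;  19830 + 6074 = 25904;  63573 + 25904 = 89477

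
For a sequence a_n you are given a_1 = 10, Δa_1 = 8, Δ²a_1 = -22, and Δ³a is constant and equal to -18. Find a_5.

Build the table forward from the leading diagonal:
Third differences: -18  -18  -18  -18  -18
Second differences: -22  -40  -58  -76  -94
First differences: 8  -14  -54  -112  -188
a: 10  18  4  -50  -162

-162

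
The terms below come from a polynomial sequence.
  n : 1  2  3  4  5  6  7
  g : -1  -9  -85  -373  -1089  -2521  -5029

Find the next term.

-9045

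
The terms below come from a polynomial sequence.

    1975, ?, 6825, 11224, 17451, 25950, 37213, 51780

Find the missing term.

3858

Using the last 6 terms:
Δ: 4399  6227  8499  11263  14567
Δ²: 1828  2272  2764  3304
Δ³: 444  492  540
Δ⁴: 48  48
Constant fourth difference = 48.
Extend backward: 444 − 48 = 396;  1828 − 396 = 1432;  4399 − 1432 = 2967;  6825 − 2967 = 3858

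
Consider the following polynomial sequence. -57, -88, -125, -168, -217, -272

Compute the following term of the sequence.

-333

D1: -31, -37, -43, -49, -55
D2: -6, -6, -6, -6
Second differences constant at -6.
-55 − 6 = -61;  -272 − 61 = -333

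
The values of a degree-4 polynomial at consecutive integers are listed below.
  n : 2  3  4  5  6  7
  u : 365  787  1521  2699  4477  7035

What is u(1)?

147

Δ: 422, 734, 1178, 1778, 2558
Δ²: 312, 444, 600, 780
Δ³: 132, 156, 180
Δ⁴: 24, 24
The fourth differences are constant at 24.
Work back: 132 − 24 = 108;  312 − 108 = 204;  422 − 204 = 218;  365 − 218 = 147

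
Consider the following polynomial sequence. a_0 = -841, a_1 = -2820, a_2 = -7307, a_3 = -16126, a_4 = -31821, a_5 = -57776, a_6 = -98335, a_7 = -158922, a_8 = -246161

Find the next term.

-367996

First differences: -1979  -4487  -8819  -15695  -25955  -40559  -60587  -87239
Second differences: -2508  -4332  -6876  -10260  -14604  -20028  -26652
Third differences: -1824  -2544  -3384  -4344  -5424  -6624
Fourth differences: -720  -840  -960  -1080  -1200
Fifth differences: -120  -120  -120  -120
Fifth differences constant at -120.
-1200 − 120 = -1320;  -6624 − 1320 = -7944;  -26652 − 7944 = -34596;  -87239 − 34596 = -121835;  -246161 − 121835 = -367996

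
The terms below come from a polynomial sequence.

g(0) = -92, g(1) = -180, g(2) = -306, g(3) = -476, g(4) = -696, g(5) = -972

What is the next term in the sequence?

-1310

Δ: -88 , -126 , -170 , -220 , -276
Δ²: -38 , -44 , -50 , -56
Δ³: -6 , -6 , -6
Constant third difference = -6, so extend:
-56 − 6 = -62;  -276 − 62 = -338;  -972 − 338 = -1310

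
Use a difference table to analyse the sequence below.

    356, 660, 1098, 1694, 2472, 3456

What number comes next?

4670

304, 438, 596, 778, 984
134, 158, 182, 206
24, 24, 24
Third differences constant at 24.
206 + 24 = 230;  984 + 230 = 1214;  3456 + 1214 = 4670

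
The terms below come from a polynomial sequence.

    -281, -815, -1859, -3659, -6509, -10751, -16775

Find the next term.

-25019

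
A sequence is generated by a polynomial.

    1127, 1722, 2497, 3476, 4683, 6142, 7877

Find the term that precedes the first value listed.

D1: 595, 775, 979, 1207, 1459, 1735
D2: 180, 204, 228, 252, 276
D3: 24, 24, 24, 24
The third differences are constant at 24.
Work back: 180 − 24 = 156;  595 − 156 = 439;  1127 − 439 = 688

688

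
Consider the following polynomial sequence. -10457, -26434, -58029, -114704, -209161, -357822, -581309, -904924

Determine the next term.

-1359129

First differences: -15977, -31595, -56675, -94457, -148661, -223487, -323615
Second differences: -15618, -25080, -37782, -54204, -74826, -100128
Third differences: -9462, -12702, -16422, -20622, -25302
Fourth differences: -3240, -3720, -4200, -4680
Fifth differences: -480, -480, -480
Constant fifth difference = -480, so extend:
-4680 − 480 = -5160;  -25302 − 5160 = -30462;  -100128 − 30462 = -130590;  -323615 − 130590 = -454205;  -904924 − 454205 = -1359129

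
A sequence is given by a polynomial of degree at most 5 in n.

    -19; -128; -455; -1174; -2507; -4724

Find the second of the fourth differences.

-48

Δ: -109, -327, -719, -1333, -2217
Δ²: -218, -392, -614, -884
Δ³: -174, -222, -270
Δ⁴: -48, -48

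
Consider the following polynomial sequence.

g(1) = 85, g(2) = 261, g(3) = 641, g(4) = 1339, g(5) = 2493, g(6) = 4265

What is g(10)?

21613

First differences: 176  380  698  1154  1772
Second differences: 204  318  456  618
Third differences: 114  138  162
Fourth differences: 24  24
Fourth differences constant at 24.
162 + 24 = 186;  618 + 186 = 804;  1772 + 804 = 2576;  4265 + 2576 = 6841
186 + 24 = 210;  804 + 210 = 1014;  2576 + 1014 = 3590;  6841 + 3590 = 10431
210 + 24 = 234;  1014 + 234 = 1248;  3590 + 1248 = 4838;  10431 + 4838 = 15269
234 + 24 = 258;  1248 + 258 = 1506;  4838 + 1506 = 6344;  15269 + 6344 = 21613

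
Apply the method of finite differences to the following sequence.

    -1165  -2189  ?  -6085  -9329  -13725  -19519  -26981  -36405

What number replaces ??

-3771

Using the last 6 terms:
First differences: -3244  -4396  -5794  -7462  -9424
Second differences: -1152  -1398  -1668  -1962
Third differences: -246  -270  -294
Fourth differences: -24  -24
Constant fourth difference = -24.
Extend backward: -246 + 24 = -222;  -1152 + 222 = -930;  -3244 + 930 = -2314;  -6085 + 2314 = -3771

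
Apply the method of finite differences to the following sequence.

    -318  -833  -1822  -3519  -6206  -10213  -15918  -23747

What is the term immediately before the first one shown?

-515  -989  -1697  -2687  -4007  -5705  -7829
-474  -708  -990  -1320  -1698  -2124
-234  -282  -330  -378  -426
-48  -48  -48  -48
The fourth differences are constant at -48.
Work back: -234 + 48 = -186;  -474 + 186 = -288;  -515 + 288 = -227;  -318 + 227 = -91

-91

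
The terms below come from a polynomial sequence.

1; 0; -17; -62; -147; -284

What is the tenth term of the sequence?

First differences: -1 , -17 , -45 , -85 , -137
Second differences: -16 , -28 , -40 , -52
Third differences: -12 , -12 , -12
The third differences are constant (-12).
-52 − 12 = -64;  -137 − 64 = -201;  -284 − 201 = -485
-64 − 12 = -76;  -201 − 76 = -277;  -485 − 277 = -762
-76 − 12 = -88;  -277 − 88 = -365;  -762 − 365 = -1127
-88 − 12 = -100;  -365 − 100 = -465;  -1127 − 465 = -1592

-1592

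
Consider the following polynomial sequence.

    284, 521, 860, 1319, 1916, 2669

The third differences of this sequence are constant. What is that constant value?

18

First differences: 237, 339, 459, 597, 753
Second differences: 102, 120, 138, 156
Third differences: 18, 18, 18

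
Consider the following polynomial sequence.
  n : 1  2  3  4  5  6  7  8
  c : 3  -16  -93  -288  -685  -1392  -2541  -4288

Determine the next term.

-6813

D1: -19  -77  -195  -397  -707  -1149  -1747
D2: -58  -118  -202  -310  -442  -598
D3: -60  -84  -108  -132  -156
D4: -24  -24  -24  -24
Constant fourth difference = -24, so extend:
-156 − 24 = -180;  -598 − 180 = -778;  -1747 − 778 = -2525;  -4288 − 2525 = -6813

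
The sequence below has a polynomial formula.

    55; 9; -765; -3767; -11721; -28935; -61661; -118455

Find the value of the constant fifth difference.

D1: -46, -774, -3002, -7954, -17214, -32726, -56794
D2: -728, -2228, -4952, -9260, -15512, -24068
D3: -1500, -2724, -4308, -6252, -8556
D4: -1224, -1584, -1944, -2304
D5: -360, -360, -360

-360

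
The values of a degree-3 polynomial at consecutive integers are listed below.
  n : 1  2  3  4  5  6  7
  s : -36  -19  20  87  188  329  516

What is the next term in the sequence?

755

Δ: 17  39  67  101  141  187
Δ²: 22  28  34  40  46
Δ³: 6  6  6  6
Third differences constant at 6.
46 + 6 = 52;  187 + 52 = 239;  516 + 239 = 755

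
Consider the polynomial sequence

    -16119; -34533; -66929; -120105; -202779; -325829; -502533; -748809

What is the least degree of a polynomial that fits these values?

-18414, -32396, -53176, -82674, -123050, -176704, -246276
-13982, -20780, -29498, -40376, -53654, -69572
-6798, -8718, -10878, -13278, -15918
-1920, -2160, -2400, -2640
-240, -240, -240
The fifth differences are constant, so the polynomial has degree 5.

5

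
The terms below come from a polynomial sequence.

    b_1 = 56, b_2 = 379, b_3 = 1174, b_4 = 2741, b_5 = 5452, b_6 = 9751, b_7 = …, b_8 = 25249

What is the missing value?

Using the first 6 terms:
First differences: 323, 795, 1567, 2711, 4299
Second differences: 472, 772, 1144, 1588
Third differences: 300, 372, 444
Fourth differences: 72, 72
Constant fourth difference = 72.
Extend forward: 444 + 72 = 516;  1588 + 516 = 2104;  4299 + 2104 = 6403;  9751 + 6403 = 16154

16154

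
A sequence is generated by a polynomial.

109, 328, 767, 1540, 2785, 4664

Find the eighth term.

Δ: 219  439  773  1245  1879
Δ²: 220  334  472  634
Δ³: 114  138  162
Δ⁴: 24  24
Fourth differences constant at 24.
162 + 24 = 186;  634 + 186 = 820;  1879 + 820 = 2699;  4664 + 2699 = 7363
186 + 24 = 210;  820 + 210 = 1030;  2699 + 1030 = 3729;  7363 + 3729 = 11092

11092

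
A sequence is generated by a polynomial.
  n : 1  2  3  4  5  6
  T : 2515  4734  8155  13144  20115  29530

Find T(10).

102550

D1: 2219 , 3421 , 4989 , 6971 , 9415
D2: 1202 , 1568 , 1982 , 2444
D3: 366 , 414 , 462
D4: 48 , 48
The fourth differences are constant (48).
462 + 48 = 510;  2444 + 510 = 2954;  9415 + 2954 = 12369;  29530 + 12369 = 41899
510 + 48 = 558;  2954 + 558 = 3512;  12369 + 3512 = 15881;  41899 + 15881 = 57780
558 + 48 = 606;  3512 + 606 = 4118;  15881 + 4118 = 19999;  57780 + 19999 = 77779
606 + 48 = 654;  4118 + 654 = 4772;  19999 + 4772 = 24771;  77779 + 24771 = 102550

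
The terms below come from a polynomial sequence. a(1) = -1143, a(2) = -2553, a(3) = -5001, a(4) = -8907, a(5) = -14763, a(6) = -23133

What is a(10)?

First differences: -1410, -2448, -3906, -5856, -8370
Second differences: -1038, -1458, -1950, -2514
Third differences: -420, -492, -564
Fourth differences: -72, -72
Fourth differences constant at -72.
-564 − 72 = -636;  -2514 − 636 = -3150;  -8370 − 3150 = -11520;  -23133 − 11520 = -34653
-636 − 72 = -708;  -3150 − 708 = -3858;  -11520 − 3858 = -15378;  -34653 − 15378 = -50031
-708 − 72 = -780;  -3858 − 780 = -4638;  -15378 − 4638 = -20016;  -50031 − 20016 = -70047
-780 − 72 = -852;  -4638 − 852 = -5490;  -20016 − 5490 = -25506;  -70047 − 25506 = -95553

-95553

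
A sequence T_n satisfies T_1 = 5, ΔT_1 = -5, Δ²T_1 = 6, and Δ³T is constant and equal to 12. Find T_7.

305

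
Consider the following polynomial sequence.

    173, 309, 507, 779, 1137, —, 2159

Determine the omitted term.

1593

Using the first 5 terms:
Δ: 136, 198, 272, 358
Δ²: 62, 74, 86
Δ³: 12, 12
Constant third difference = 12.
Extend forward: 86 + 12 = 98;  358 + 98 = 456;  1137 + 456 = 1593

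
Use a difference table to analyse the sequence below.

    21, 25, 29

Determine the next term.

4, 4
First differences constant at 4.
29 + 4 = 33

33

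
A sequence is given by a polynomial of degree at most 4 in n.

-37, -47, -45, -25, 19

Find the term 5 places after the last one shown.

809

First differences: -10, 2, 20, 44
Second differences: 12, 18, 24
Third differences: 6, 6
Constant third difference = 6, so extend:
24 + 6 = 30;  44 + 30 = 74;  19 + 74 = 93
30 + 6 = 36;  74 + 36 = 110;  93 + 110 = 203
36 + 6 = 42;  110 + 42 = 152;  203 + 152 = 355
42 + 6 = 48;  152 + 48 = 200;  355 + 200 = 555
48 + 6 = 54;  200 + 54 = 254;  555 + 254 = 809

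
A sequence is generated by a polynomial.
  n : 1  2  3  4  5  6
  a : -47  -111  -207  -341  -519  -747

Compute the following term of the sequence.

D1: -64 , -96 , -134 , -178 , -228
D2: -32 , -38 , -44 , -50
D3: -6 , -6 , -6
Constant third difference = -6, so extend:
-50 − 6 = -56;  -228 − 56 = -284;  -747 − 284 = -1031

-1031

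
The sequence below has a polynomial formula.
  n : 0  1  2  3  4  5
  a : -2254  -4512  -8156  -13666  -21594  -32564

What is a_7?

-66486

Δ: -2258  -3644  -5510  -7928  -10970
Δ²: -1386  -1866  -2418  -3042
Δ³: -480  -552  -624
Δ⁴: -72  -72
Constant fourth difference = -72, so extend:
-624 − 72 = -696;  -3042 − 696 = -3738;  -10970 − 3738 = -14708;  -32564 − 14708 = -47272
-696 − 72 = -768;  -3738 − 768 = -4506;  -14708 − 4506 = -19214;  -47272 − 19214 = -66486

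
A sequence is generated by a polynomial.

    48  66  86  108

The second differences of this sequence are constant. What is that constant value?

First differences: 18, 20, 22
Second differences: 2, 2

2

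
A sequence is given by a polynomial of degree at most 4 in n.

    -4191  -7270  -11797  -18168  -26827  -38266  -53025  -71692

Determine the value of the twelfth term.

-3079, -4527, -6371, -8659, -11439, -14759, -18667
-1448, -1844, -2288, -2780, -3320, -3908
-396, -444, -492, -540, -588
-48, -48, -48, -48
Constant fourth difference = -48, so extend:
-588 − 48 = -636;  -3908 − 636 = -4544;  -18667 − 4544 = -23211;  -71692 − 23211 = -94903
-636 − 48 = -684;  -4544 − 684 = -5228;  -23211 − 5228 = -28439;  -94903 − 28439 = -123342
-684 − 48 = -732;  -5228 − 732 = -5960;  -28439 − 5960 = -34399;  -123342 − 34399 = -157741
-732 − 48 = -780;  -5960 − 780 = -6740;  -34399 − 6740 = -41139;  -157741 − 41139 = -198880

-198880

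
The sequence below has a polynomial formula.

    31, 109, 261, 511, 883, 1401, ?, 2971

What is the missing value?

Using the first 6 terms:
First differences: 78  152  250  372  518
Second differences: 74  98  122  146
Third differences: 24  24  24
Constant third difference = 24.
Extend forward: 146 + 24 = 170;  518 + 170 = 688;  1401 + 688 = 2089

2089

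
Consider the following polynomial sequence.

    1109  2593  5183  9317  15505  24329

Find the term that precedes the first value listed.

365

1484  2590  4134  6188  8824
1106  1544  2054  2636
438  510  582
72  72
The fourth differences are constant at 72.
Work back: 438 − 72 = 366;  1106 − 366 = 740;  1484 − 740 = 744;  1109 − 744 = 365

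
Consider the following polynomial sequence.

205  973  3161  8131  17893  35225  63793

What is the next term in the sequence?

Δ: 768 , 2188 , 4970 , 9762 , 17332 , 28568
Δ²: 1420 , 2782 , 4792 , 7570 , 11236
Δ³: 1362 , 2010 , 2778 , 3666
Δ⁴: 648 , 768 , 888
Δ⁵: 120 , 120
The fifth differences are constant (120).
888 + 120 = 1008;  3666 + 1008 = 4674;  11236 + 4674 = 15910;  28568 + 15910 = 44478;  63793 + 44478 = 108271

108271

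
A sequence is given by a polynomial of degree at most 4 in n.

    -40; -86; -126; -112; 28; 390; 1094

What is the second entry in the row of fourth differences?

Δ: -46, -40, 14, 140, 362, 704
Δ²: 6, 54, 126, 222, 342
Δ³: 48, 72, 96, 120
Δ⁴: 24, 24, 24

24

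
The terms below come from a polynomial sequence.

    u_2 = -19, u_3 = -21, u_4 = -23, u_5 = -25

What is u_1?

-17

D1: -2  -2  -2
The first differences are constant at -2.
Work back: -19 + 2 = -17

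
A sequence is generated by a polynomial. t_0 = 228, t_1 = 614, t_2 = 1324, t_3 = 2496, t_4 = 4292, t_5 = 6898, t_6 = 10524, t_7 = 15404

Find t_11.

52984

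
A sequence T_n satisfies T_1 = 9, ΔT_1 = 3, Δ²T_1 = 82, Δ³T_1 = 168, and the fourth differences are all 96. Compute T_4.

Build the table forward from the leading diagonal:
D4: 96, 96, 96, 96
D3: 168, 264, 360, 456
D2: 82, 250, 514, 874
D1: 3, 85, 335, 849
T: 9, 12, 97, 432

432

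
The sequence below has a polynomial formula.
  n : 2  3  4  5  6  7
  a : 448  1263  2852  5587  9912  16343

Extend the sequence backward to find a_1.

815  1589  2735  4325  6431
774  1146  1590  2106
372  444  516
72  72
The fourth differences are constant at 72.
Work back: 372 − 72 = 300;  774 − 300 = 474;  815 − 474 = 341;  448 − 341 = 107

107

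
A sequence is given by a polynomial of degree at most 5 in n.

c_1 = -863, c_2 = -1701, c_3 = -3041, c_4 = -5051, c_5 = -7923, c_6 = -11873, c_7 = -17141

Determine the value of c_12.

-73331

D1: -838, -1340, -2010, -2872, -3950, -5268
D2: -502, -670, -862, -1078, -1318
D3: -168, -192, -216, -240
D4: -24, -24, -24
Fourth differences constant at -24.
-240 − 24 = -264;  -1318 − 264 = -1582;  -5268 − 1582 = -6850;  -17141 − 6850 = -23991
-264 − 24 = -288;  -1582 − 288 = -1870;  -6850 − 1870 = -8720;  -23991 − 8720 = -32711
-288 − 24 = -312;  -1870 − 312 = -2182;  -8720 − 2182 = -10902;  -32711 − 10902 = -43613
-312 − 24 = -336;  -2182 − 336 = -2518;  -10902 − 2518 = -13420;  -43613 − 13420 = -57033
-336 − 24 = -360;  -2518 − 360 = -2878;  -13420 − 2878 = -16298;  -57033 − 16298 = -73331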